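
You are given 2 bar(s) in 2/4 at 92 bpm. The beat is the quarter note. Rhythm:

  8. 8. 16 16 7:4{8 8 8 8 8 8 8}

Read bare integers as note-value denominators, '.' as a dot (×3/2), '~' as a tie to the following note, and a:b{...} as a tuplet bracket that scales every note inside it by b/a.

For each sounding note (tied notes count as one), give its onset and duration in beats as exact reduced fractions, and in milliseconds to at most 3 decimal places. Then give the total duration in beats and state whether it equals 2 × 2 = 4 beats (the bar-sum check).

1) 0.0ms=0b +489.13ms=3/4b
2) 489.13ms=3/4b +489.13ms=3/4b
3) 978.261ms=3/2b +163.043ms=1/4b
4) 1141.304ms=7/4b +163.043ms=1/4b
5) 1304.348ms=2b +186.335ms=2/7b
6) 1490.683ms=16/7b +186.335ms=2/7b
7) 1677.019ms=18/7b +186.335ms=2/7b
8) 1863.354ms=20/7b +186.335ms=2/7b
9) 2049.689ms=22/7b +186.335ms=2/7b
10) 2236.025ms=24/7b +186.335ms=2/7b
11) 2422.36ms=26/7b +186.335ms=2/7b
Σ=4b of 4 (92bpm 2/4) — PASS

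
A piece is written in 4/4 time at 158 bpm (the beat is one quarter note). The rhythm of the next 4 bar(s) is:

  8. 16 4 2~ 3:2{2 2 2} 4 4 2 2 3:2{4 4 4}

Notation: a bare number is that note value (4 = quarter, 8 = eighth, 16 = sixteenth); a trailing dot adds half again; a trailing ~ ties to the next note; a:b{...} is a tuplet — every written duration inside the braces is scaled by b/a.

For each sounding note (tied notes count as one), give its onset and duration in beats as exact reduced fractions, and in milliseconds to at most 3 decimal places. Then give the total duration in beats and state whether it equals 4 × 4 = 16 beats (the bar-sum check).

1) 0.0ms=0b +284.81ms=3/4b
2) 284.81ms=3/4b +94.937ms=1/4b
3) 379.747ms=1b +379.747ms=1b
4) 759.494ms=2b +1265.823ms=10/3b
5) 2025.316ms=16/3b +506.329ms=4/3b
6) 2531.646ms=20/3b +506.329ms=4/3b
7) 3037.975ms=8b +379.747ms=1b
8) 3417.722ms=9b +379.747ms=1b
9) 3797.468ms=10b +759.494ms=2b
10) 4556.962ms=12b +759.494ms=2b
11) 5316.456ms=14b +253.165ms=2/3b
12) 5569.62ms=44/3b +253.165ms=2/3b
13) 5822.785ms=46/3b +253.165ms=2/3b
Σ=16b of 16 (158bpm 4/4) — PASS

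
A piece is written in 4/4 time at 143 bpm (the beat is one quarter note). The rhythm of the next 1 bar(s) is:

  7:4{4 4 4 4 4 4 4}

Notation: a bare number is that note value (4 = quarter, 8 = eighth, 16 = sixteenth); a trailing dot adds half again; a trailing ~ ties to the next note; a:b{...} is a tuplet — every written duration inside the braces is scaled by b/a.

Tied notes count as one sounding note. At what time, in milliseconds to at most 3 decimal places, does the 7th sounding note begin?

1. 0.0ms @ 0 + 239.76ms (4/7)
2. 239.76ms @ 4/7 + 239.76ms (4/7)
3. 479.52ms @ 8/7 + 239.76ms (4/7)
4. 719.281ms @ 12/7 + 239.76ms (4/7)
5. 959.041ms @ 16/7 + 239.76ms (4/7)
6. 1198.801ms @ 20/7 + 239.76ms (4/7)
7. 1438.561ms @ 24/7 + 239.76ms (4/7)

note 7 onset = 24/7b = 1438.561ms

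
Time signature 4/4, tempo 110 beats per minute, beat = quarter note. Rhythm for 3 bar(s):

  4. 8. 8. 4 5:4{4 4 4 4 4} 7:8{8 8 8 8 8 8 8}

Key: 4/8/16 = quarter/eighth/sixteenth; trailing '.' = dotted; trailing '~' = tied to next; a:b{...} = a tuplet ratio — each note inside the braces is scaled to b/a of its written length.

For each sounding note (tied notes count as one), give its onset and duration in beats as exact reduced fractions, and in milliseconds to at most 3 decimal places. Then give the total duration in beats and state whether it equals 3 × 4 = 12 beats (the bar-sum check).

1) 0.0ms=0b +818.182ms=3/2b
2) 818.182ms=3/2b +409.091ms=3/4b
3) 1227.273ms=9/4b +409.091ms=3/4b
4) 1636.364ms=3b +545.455ms=1b
5) 2181.818ms=4b +436.364ms=4/5b
6) 2618.182ms=24/5b +436.364ms=4/5b
7) 3054.545ms=28/5b +436.364ms=4/5b
8) 3490.909ms=32/5b +436.364ms=4/5b
9) 3927.273ms=36/5b +436.364ms=4/5b
10) 4363.636ms=8b +311.688ms=4/7b
11) 4675.325ms=60/7b +311.688ms=4/7b
12) 4987.013ms=64/7b +311.688ms=4/7b
13) 5298.701ms=68/7b +311.688ms=4/7b
14) 5610.39ms=72/7b +311.688ms=4/7b
15) 5922.078ms=76/7b +311.688ms=4/7b
16) 6233.766ms=80/7b +311.688ms=4/7b
Σ=12b of 12 (110bpm 4/4) — PASS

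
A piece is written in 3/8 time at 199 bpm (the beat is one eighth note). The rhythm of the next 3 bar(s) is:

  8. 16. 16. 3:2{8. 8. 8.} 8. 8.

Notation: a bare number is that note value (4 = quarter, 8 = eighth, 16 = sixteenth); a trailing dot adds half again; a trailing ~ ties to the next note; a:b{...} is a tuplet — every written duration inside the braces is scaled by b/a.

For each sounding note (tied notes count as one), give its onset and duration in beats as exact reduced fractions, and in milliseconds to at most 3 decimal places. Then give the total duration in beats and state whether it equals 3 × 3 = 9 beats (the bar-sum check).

1) 0.0ms=0b +452.261ms=3/2b
2) 452.261ms=3/2b +226.131ms=3/4b
3) 678.392ms=9/4b +226.131ms=3/4b
4) 904.523ms=3b +301.508ms=1b
5) 1206.03ms=4b +301.508ms=1b
6) 1507.538ms=5b +301.508ms=1b
7) 1809.045ms=6b +452.261ms=3/2b
8) 2261.307ms=15/2b +452.261ms=3/2b
Σ=9b of 9 (199bpm 3/8) — PASS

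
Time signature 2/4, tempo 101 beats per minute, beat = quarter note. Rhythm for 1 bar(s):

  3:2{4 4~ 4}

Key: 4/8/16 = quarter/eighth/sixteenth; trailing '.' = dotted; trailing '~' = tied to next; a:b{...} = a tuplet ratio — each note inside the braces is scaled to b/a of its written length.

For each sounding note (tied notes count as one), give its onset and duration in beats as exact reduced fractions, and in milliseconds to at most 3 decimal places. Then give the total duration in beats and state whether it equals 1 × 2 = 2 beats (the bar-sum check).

1) 0.0ms=0b +396.04ms=2/3b
2) 396.04ms=2/3b +792.079ms=4/3b
Σ=2b of 2 (101bpm 2/4) — PASS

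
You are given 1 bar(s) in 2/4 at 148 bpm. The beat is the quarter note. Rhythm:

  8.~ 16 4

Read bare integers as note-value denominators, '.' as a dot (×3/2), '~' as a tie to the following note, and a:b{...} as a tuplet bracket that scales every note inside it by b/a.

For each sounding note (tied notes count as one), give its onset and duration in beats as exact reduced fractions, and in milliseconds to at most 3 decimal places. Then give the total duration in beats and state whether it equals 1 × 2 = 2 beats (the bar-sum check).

1) 0.0ms=0b +405.405ms=1b
2) 405.405ms=1b +405.405ms=1b
Σ=2b of 2 (148bpm 2/4) — PASS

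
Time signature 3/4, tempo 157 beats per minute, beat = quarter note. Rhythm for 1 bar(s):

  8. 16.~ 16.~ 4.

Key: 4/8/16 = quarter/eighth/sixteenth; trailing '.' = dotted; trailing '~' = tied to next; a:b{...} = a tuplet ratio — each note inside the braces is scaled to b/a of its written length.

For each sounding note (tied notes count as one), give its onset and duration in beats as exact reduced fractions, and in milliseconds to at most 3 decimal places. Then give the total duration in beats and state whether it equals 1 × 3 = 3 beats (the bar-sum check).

1) 0.0ms=0b +286.624ms=3/4b
2) 286.624ms=3/4b +859.873ms=9/4b
Σ=3b of 3 (157bpm 3/4) — PASS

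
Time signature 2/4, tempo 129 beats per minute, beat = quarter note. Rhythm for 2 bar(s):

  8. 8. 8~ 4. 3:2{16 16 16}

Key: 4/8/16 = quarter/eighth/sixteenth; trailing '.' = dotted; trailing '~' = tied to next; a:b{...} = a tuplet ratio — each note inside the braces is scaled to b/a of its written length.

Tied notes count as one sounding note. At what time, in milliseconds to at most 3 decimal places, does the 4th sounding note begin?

1. 0.0ms @ 0 + 348.837ms (3/4)
2. 348.837ms @ 3/4 + 348.837ms (3/4)
3. 697.674ms @ 3/2 + 930.233ms (2)
4. 1627.907ms @ 7/2 + 77.519ms (1/6)
5. 1705.426ms @ 11/3 + 77.519ms (1/6)
6. 1782.946ms @ 23/6 + 77.519ms (1/6)

note 4 onset = 7/2b = 1627.907ms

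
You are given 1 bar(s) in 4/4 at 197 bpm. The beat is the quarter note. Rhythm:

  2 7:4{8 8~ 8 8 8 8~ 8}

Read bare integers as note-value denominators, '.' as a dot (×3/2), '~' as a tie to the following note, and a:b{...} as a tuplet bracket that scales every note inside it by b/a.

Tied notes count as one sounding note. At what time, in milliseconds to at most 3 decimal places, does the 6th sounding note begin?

note 6 onset = 24/7b = 1044.235ms

1. 0.0ms @ 0 + 609.137ms (2)
2. 609.137ms @ 2 + 87.02ms (2/7)
3. 696.157ms @ 16/7 + 174.039ms (4/7)
4. 870.196ms @ 20/7 + 87.02ms (2/7)
5. 957.215ms @ 22/7 + 87.02ms (2/7)
6. 1044.235ms @ 24/7 + 174.039ms (4/7)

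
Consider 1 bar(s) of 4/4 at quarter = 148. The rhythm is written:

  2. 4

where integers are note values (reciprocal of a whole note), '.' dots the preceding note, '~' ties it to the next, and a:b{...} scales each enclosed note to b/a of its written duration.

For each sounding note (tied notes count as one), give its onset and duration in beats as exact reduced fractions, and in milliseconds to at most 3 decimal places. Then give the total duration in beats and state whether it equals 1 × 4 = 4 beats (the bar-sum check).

1) 0.0ms=0b +1216.216ms=3b
2) 1216.216ms=3b +405.405ms=1b
Σ=4b of 4 (148bpm 4/4) — PASS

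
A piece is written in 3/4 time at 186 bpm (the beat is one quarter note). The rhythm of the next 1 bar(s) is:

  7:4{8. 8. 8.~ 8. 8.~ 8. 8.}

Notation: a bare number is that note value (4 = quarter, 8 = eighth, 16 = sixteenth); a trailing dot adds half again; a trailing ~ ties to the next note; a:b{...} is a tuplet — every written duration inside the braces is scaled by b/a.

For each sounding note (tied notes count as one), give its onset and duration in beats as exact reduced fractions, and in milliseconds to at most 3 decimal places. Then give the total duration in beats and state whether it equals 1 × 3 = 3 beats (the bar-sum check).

1) 0.0ms=0b +138.249ms=3/7b
2) 138.249ms=3/7b +138.249ms=3/7b
3) 276.498ms=6/7b +276.498ms=6/7b
4) 552.995ms=12/7b +276.498ms=6/7b
5) 829.493ms=18/7b +138.249ms=3/7b
Σ=3b of 3 (186bpm 3/4) — PASS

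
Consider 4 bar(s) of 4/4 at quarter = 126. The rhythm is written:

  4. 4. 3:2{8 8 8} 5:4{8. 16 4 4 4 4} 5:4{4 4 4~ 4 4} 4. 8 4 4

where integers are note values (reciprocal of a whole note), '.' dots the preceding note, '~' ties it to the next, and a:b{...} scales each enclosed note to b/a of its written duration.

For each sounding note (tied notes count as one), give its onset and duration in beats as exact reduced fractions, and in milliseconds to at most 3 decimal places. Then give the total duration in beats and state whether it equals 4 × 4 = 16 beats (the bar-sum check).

1) 0.0ms=0b +714.286ms=3/2b
2) 714.286ms=3/2b +714.286ms=3/2b
3) 1428.571ms=3b +158.73ms=1/3b
4) 1587.302ms=10/3b +158.73ms=1/3b
5) 1746.032ms=11/3b +158.73ms=1/3b
6) 1904.762ms=4b +285.714ms=3/5b
7) 2190.476ms=23/5b +95.238ms=1/5b
8) 2285.714ms=24/5b +380.952ms=4/5b
9) 2666.667ms=28/5b +380.952ms=4/5b
10) 3047.619ms=32/5b +380.952ms=4/5b
11) 3428.571ms=36/5b +380.952ms=4/5b
12) 3809.524ms=8b +380.952ms=4/5b
13) 4190.476ms=44/5b +380.952ms=4/5b
14) 4571.429ms=48/5b +761.905ms=8/5b
15) 5333.333ms=56/5b +380.952ms=4/5b
16) 5714.286ms=12b +714.286ms=3/2b
17) 6428.571ms=27/2b +238.095ms=1/2b
18) 6666.667ms=14b +476.19ms=1b
19) 7142.857ms=15b +476.19ms=1b
Σ=16b of 16 (126bpm 4/4) — PASS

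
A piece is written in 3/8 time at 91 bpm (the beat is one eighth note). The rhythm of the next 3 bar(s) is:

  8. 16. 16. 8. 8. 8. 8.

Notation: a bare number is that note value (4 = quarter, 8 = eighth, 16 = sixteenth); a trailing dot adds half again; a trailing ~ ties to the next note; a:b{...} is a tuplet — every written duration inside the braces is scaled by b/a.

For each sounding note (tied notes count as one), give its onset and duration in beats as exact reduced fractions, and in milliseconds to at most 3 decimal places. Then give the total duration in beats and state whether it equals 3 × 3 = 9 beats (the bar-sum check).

1) 0.0ms=0b +989.011ms=3/2b
2) 989.011ms=3/2b +494.505ms=3/4b
3) 1483.516ms=9/4b +494.505ms=3/4b
4) 1978.022ms=3b +989.011ms=3/2b
5) 2967.033ms=9/2b +989.011ms=3/2b
6) 3956.044ms=6b +989.011ms=3/2b
7) 4945.055ms=15/2b +989.011ms=3/2b
Σ=9b of 9 (91bpm 3/8) — PASS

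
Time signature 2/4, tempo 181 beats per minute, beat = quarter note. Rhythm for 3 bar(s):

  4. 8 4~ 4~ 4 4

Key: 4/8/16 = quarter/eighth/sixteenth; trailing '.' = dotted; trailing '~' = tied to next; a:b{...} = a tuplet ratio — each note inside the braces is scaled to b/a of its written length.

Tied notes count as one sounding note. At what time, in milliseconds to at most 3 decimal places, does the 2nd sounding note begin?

note 2 onset = 3/2b = 497.238ms

1. 0.0ms @ 0 + 497.238ms (3/2)
2. 497.238ms @ 3/2 + 165.746ms (1/2)
3. 662.983ms @ 2 + 994.475ms (3)
4. 1657.459ms @ 5 + 331.492ms (1)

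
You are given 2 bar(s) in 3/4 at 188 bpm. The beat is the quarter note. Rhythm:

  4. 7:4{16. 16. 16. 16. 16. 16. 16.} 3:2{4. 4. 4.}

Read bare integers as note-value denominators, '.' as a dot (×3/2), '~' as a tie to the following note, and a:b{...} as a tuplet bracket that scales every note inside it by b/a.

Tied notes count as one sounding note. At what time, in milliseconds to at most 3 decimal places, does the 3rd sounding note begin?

note 3 onset = 12/7b = 547.112ms

1. 0.0ms @ 0 + 478.723ms (3/2)
2. 478.723ms @ 3/2 + 68.389ms (3/14)
3. 547.112ms @ 12/7 + 68.389ms (3/14)
4. 615.502ms @ 27/14 + 68.389ms (3/14)
5. 683.891ms @ 15/7 + 68.389ms (3/14)
6. 752.28ms @ 33/14 + 68.389ms (3/14)
7. 820.669ms @ 18/7 + 68.389ms (3/14)
8. 889.058ms @ 39/14 + 68.389ms (3/14)
9. 957.447ms @ 3 + 319.149ms (1)
10. 1276.596ms @ 4 + 319.149ms (1)
11. 1595.745ms @ 5 + 319.149ms (1)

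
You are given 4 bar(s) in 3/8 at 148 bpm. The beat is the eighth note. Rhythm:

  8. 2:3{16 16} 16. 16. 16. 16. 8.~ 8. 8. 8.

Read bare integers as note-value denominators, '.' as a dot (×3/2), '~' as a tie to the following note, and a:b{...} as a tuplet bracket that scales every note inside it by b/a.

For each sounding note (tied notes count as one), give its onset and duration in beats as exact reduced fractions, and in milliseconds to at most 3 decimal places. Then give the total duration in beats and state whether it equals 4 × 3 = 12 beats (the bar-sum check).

1) 0.0ms=0b +608.108ms=3/2b
2) 608.108ms=3/2b +304.054ms=3/4b
3) 912.162ms=9/4b +304.054ms=3/4b
4) 1216.216ms=3b +304.054ms=3/4b
5) 1520.27ms=15/4b +304.054ms=3/4b
6) 1824.324ms=9/2b +304.054ms=3/4b
7) 2128.378ms=21/4b +304.054ms=3/4b
8) 2432.432ms=6b +1216.216ms=3b
9) 3648.649ms=9b +608.108ms=3/2b
10) 4256.757ms=21/2b +608.108ms=3/2b
Σ=12b of 12 (148bpm 3/8) — PASS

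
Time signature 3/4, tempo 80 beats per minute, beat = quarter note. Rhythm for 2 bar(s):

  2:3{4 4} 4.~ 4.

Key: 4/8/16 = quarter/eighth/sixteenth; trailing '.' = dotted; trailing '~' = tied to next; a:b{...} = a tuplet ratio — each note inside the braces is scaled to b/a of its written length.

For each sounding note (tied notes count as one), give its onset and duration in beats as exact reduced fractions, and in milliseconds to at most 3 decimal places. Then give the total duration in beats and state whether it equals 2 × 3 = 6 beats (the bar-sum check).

1) 0.0ms=0b +1125.0ms=3/2b
2) 1125.0ms=3/2b +1125.0ms=3/2b
3) 2250.0ms=3b +2250.0ms=3b
Σ=6b of 6 (80bpm 3/4) — PASS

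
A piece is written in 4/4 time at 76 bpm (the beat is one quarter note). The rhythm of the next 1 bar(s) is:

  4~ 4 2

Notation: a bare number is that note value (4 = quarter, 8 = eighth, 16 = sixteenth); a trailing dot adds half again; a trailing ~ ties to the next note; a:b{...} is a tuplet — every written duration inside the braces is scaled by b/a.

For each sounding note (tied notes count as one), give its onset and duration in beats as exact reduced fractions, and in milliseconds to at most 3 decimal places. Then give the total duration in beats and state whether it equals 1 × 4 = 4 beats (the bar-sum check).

1) 0.0ms=0b +1578.947ms=2b
2) 1578.947ms=2b +1578.947ms=2b
Σ=4b of 4 (76bpm 4/4) — PASS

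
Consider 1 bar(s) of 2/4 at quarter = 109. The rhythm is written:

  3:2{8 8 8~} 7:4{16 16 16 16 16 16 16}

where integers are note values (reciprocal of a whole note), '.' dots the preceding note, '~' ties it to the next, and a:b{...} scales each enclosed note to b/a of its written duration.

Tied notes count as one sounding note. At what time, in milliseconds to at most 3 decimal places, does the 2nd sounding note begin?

1. 0.0ms @ 0 + 183.486ms (1/3)
2. 183.486ms @ 1/3 + 183.486ms (1/3)
3. 366.972ms @ 2/3 + 262.123ms (10/21)
4. 629.096ms @ 8/7 + 78.637ms (1/7)
5. 707.733ms @ 9/7 + 78.637ms (1/7)
6. 786.37ms @ 10/7 + 78.637ms (1/7)
7. 865.007ms @ 11/7 + 78.637ms (1/7)
8. 943.644ms @ 12/7 + 78.637ms (1/7)
9. 1022.28ms @ 13/7 + 78.637ms (1/7)

note 2 onset = 1/3b = 183.486ms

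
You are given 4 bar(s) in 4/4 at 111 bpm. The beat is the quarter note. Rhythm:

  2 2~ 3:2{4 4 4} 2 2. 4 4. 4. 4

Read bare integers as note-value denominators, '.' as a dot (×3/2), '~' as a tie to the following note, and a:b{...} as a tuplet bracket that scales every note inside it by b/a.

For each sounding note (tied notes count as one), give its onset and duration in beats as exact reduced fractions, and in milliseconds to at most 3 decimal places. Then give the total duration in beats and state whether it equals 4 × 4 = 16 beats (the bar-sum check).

1) 0.0ms=0b +1081.081ms=2b
2) 1081.081ms=2b +1441.441ms=8/3b
3) 2522.523ms=14/3b +360.36ms=2/3b
4) 2882.883ms=16/3b +360.36ms=2/3b
5) 3243.243ms=6b +1081.081ms=2b
6) 4324.324ms=8b +1621.622ms=3b
7) 5945.946ms=11b +540.541ms=1b
8) 6486.486ms=12b +810.811ms=3/2b
9) 7297.297ms=27/2b +810.811ms=3/2b
10) 8108.108ms=15b +540.541ms=1b
Σ=16b of 16 (111bpm 4/4) — PASS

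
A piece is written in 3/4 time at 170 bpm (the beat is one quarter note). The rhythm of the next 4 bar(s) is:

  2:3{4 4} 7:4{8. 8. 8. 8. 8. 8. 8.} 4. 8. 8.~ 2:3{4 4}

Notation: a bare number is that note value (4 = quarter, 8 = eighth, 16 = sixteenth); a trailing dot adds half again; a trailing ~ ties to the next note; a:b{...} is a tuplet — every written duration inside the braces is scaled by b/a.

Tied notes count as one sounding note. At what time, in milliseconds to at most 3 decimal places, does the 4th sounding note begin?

note 4 onset = 24/7b = 1210.084ms

1. 0.0ms @ 0 + 529.412ms (3/2)
2. 529.412ms @ 3/2 + 529.412ms (3/2)
3. 1058.824ms @ 3 + 151.261ms (3/7)
4. 1210.084ms @ 24/7 + 151.261ms (3/7)
5. 1361.345ms @ 27/7 + 151.261ms (3/7)
6. 1512.605ms @ 30/7 + 151.261ms (3/7)
7. 1663.866ms @ 33/7 + 151.261ms (3/7)
8. 1815.126ms @ 36/7 + 151.261ms (3/7)
9. 1966.387ms @ 39/7 + 151.261ms (3/7)
10. 2117.647ms @ 6 + 529.412ms (3/2)
11. 2647.059ms @ 15/2 + 264.706ms (3/4)
12. 2911.765ms @ 33/4 + 794.118ms (9/4)
13. 3705.882ms @ 21/2 + 529.412ms (3/2)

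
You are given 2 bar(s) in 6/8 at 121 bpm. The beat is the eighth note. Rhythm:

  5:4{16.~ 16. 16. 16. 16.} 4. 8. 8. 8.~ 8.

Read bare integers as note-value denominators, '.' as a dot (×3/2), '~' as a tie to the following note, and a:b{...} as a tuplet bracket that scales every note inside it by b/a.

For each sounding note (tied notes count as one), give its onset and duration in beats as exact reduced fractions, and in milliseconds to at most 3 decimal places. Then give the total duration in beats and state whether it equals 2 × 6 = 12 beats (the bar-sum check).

1) 0.0ms=0b +595.041ms=6/5b
2) 595.041ms=6/5b +297.521ms=3/5b
3) 892.562ms=9/5b +297.521ms=3/5b
4) 1190.083ms=12/5b +297.521ms=3/5b
5) 1487.603ms=3b +1487.603ms=3b
6) 2975.207ms=6b +743.802ms=3/2b
7) 3719.008ms=15/2b +743.802ms=3/2b
8) 4462.81ms=9b +1487.603ms=3b
Σ=12b of 12 (121bpm 6/8) — PASS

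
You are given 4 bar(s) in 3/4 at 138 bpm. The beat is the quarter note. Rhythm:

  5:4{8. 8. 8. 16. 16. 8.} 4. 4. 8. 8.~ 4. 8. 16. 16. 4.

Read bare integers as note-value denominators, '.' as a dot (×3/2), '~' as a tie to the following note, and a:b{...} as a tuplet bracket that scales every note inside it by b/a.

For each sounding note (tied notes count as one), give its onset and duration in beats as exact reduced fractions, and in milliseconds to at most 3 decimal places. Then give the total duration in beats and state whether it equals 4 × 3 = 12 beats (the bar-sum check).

1) 0.0ms=0b +260.87ms=3/5b
2) 260.87ms=3/5b +260.87ms=3/5b
3) 521.739ms=6/5b +260.87ms=3/5b
4) 782.609ms=9/5b +130.435ms=3/10b
5) 913.043ms=21/10b +130.435ms=3/10b
6) 1043.478ms=12/5b +260.87ms=3/5b
7) 1304.348ms=3b +652.174ms=3/2b
8) 1956.522ms=9/2b +652.174ms=3/2b
9) 2608.696ms=6b +326.087ms=3/4b
10) 2934.783ms=27/4b +978.261ms=9/4b
11) 3913.043ms=9b +326.087ms=3/4b
12) 4239.13ms=39/4b +163.043ms=3/8b
13) 4402.174ms=81/8b +163.043ms=3/8b
14) 4565.217ms=21/2b +652.174ms=3/2b
Σ=12b of 12 (138bpm 3/4) — PASS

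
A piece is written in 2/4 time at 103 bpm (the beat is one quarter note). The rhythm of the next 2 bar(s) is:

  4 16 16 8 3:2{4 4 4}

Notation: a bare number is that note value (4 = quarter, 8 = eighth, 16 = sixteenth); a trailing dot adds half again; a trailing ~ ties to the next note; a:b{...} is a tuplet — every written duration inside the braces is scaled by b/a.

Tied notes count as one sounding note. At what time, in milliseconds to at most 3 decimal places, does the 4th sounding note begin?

note 4 onset = 3/2b = 873.786ms

1. 0.0ms @ 0 + 582.524ms (1)
2. 582.524ms @ 1 + 145.631ms (1/4)
3. 728.155ms @ 5/4 + 145.631ms (1/4)
4. 873.786ms @ 3/2 + 291.262ms (1/2)
5. 1165.049ms @ 2 + 388.35ms (2/3)
6. 1553.398ms @ 8/3 + 388.35ms (2/3)
7. 1941.748ms @ 10/3 + 388.35ms (2/3)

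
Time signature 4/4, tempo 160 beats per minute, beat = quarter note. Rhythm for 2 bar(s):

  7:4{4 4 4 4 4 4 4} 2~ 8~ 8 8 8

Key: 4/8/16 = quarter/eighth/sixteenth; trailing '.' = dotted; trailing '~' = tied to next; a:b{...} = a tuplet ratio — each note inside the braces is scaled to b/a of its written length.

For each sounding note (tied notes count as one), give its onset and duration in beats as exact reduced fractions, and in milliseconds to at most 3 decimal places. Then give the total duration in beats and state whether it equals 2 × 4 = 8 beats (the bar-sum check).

1) 0.0ms=0b +214.286ms=4/7b
2) 214.286ms=4/7b +214.286ms=4/7b
3) 428.571ms=8/7b +214.286ms=4/7b
4) 642.857ms=12/7b +214.286ms=4/7b
5) 857.143ms=16/7b +214.286ms=4/7b
6) 1071.429ms=20/7b +214.286ms=4/7b
7) 1285.714ms=24/7b +214.286ms=4/7b
8) 1500.0ms=4b +1125.0ms=3b
9) 2625.0ms=7b +187.5ms=1/2b
10) 2812.5ms=15/2b +187.5ms=1/2b
Σ=8b of 8 (160bpm 4/4) — PASS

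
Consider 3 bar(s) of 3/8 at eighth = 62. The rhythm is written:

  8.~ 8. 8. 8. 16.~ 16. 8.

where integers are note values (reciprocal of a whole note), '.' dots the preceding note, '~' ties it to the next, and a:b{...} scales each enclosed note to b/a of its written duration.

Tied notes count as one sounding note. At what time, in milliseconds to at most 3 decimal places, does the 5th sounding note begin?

1. 0.0ms @ 0 + 2903.226ms (3)
2. 2903.226ms @ 3 + 1451.613ms (3/2)
3. 4354.839ms @ 9/2 + 1451.613ms (3/2)
4. 5806.452ms @ 6 + 1451.613ms (3/2)
5. 7258.065ms @ 15/2 + 1451.613ms (3/2)

note 5 onset = 15/2b = 7258.065ms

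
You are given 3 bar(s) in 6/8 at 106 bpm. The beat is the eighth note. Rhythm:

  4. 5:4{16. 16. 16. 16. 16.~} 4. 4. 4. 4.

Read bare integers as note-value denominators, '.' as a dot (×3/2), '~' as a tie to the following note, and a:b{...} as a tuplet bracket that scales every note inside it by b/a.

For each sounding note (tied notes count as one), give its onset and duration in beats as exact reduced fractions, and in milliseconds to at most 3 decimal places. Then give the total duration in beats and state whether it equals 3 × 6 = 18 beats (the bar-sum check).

1) 0.0ms=0b +1698.113ms=3b
2) 1698.113ms=3b +339.623ms=3/5b
3) 2037.736ms=18/5b +339.623ms=3/5b
4) 2377.358ms=21/5b +339.623ms=3/5b
5) 2716.981ms=24/5b +339.623ms=3/5b
6) 3056.604ms=27/5b +2037.736ms=18/5b
7) 5094.34ms=9b +1698.113ms=3b
8) 6792.453ms=12b +1698.113ms=3b
9) 8490.566ms=15b +1698.113ms=3b
Σ=18b of 18 (106bpm 6/8) — PASS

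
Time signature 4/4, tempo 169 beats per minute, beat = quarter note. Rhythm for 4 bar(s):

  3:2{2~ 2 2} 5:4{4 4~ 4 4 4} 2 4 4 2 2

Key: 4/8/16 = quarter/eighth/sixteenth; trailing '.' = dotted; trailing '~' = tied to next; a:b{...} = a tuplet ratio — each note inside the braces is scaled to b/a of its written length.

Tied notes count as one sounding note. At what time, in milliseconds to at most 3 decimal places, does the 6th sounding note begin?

1. 0.0ms @ 0 + 946.746ms (8/3)
2. 946.746ms @ 8/3 + 473.373ms (4/3)
3. 1420.118ms @ 4 + 284.024ms (4/5)
4. 1704.142ms @ 24/5 + 568.047ms (8/5)
5. 2272.189ms @ 32/5 + 284.024ms (4/5)
6. 2556.213ms @ 36/5 + 284.024ms (4/5)
7. 2840.237ms @ 8 + 710.059ms (2)
8. 3550.296ms @ 10 + 355.03ms (1)
9. 3905.325ms @ 11 + 355.03ms (1)
10. 4260.355ms @ 12 + 710.059ms (2)
11. 4970.414ms @ 14 + 710.059ms (2)

note 6 onset = 36/5b = 2556.213ms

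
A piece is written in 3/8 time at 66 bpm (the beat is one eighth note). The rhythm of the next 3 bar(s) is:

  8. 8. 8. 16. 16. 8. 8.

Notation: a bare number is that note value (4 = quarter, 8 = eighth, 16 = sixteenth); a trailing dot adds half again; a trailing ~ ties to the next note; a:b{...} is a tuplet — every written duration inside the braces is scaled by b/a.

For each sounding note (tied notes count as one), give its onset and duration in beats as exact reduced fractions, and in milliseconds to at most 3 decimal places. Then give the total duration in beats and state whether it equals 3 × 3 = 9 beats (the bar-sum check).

1) 0.0ms=0b +1363.636ms=3/2b
2) 1363.636ms=3/2b +1363.636ms=3/2b
3) 2727.273ms=3b +1363.636ms=3/2b
4) 4090.909ms=9/2b +681.818ms=3/4b
5) 4772.727ms=21/4b +681.818ms=3/4b
6) 5454.545ms=6b +1363.636ms=3/2b
7) 6818.182ms=15/2b +1363.636ms=3/2b
Σ=9b of 9 (66bpm 3/8) — PASS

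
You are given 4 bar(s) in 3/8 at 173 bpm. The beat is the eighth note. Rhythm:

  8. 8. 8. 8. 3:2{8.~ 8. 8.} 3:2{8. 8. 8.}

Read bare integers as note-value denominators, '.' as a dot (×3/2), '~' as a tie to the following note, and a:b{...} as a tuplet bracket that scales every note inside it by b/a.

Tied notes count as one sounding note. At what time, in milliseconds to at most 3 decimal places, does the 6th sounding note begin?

note 6 onset = 8b = 2774.566ms

1. 0.0ms @ 0 + 520.231ms (3/2)
2. 520.231ms @ 3/2 + 520.231ms (3/2)
3. 1040.462ms @ 3 + 520.231ms (3/2)
4. 1560.694ms @ 9/2 + 520.231ms (3/2)
5. 2080.925ms @ 6 + 693.642ms (2)
6. 2774.566ms @ 8 + 346.821ms (1)
7. 3121.387ms @ 9 + 346.821ms (1)
8. 3468.208ms @ 10 + 346.821ms (1)
9. 3815.029ms @ 11 + 346.821ms (1)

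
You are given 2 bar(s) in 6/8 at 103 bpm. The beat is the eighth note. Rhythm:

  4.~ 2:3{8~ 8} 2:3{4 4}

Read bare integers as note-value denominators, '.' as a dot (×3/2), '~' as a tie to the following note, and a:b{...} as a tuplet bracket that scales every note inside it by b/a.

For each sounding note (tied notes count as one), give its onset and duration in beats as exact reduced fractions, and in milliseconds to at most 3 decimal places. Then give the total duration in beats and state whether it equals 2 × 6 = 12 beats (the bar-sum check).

1) 0.0ms=0b +3495.146ms=6b
2) 3495.146ms=6b +1747.573ms=3b
3) 5242.718ms=9b +1747.573ms=3b
Σ=12b of 12 (103bpm 6/8) — PASS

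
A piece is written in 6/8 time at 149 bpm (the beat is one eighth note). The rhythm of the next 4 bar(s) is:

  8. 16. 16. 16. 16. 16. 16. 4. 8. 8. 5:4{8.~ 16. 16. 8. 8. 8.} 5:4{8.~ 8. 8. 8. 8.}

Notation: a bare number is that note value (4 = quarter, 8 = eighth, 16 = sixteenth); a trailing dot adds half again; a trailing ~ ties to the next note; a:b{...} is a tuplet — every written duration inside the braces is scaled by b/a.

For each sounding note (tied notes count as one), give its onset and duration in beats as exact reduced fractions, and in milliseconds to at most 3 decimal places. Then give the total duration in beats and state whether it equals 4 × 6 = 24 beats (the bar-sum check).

1) 0.0ms=0b +604.027ms=3/2b
2) 604.027ms=3/2b +302.013ms=3/4b
3) 906.04ms=9/4b +302.013ms=3/4b
4) 1208.054ms=3b +302.013ms=3/4b
5) 1510.067ms=15/4b +302.013ms=3/4b
6) 1812.081ms=9/2b +302.013ms=3/4b
7) 2114.094ms=21/4b +302.013ms=3/4b
8) 2416.107ms=6b +1208.054ms=3b
9) 3624.161ms=9b +604.027ms=3/2b
10) 4228.188ms=21/2b +604.027ms=3/2b
11) 4832.215ms=12b +724.832ms=9/5b
12) 5557.047ms=69/5b +241.611ms=3/5b
13) 5798.658ms=72/5b +483.221ms=6/5b
14) 6281.879ms=78/5b +483.221ms=6/5b
15) 6765.101ms=84/5b +483.221ms=6/5b
16) 7248.322ms=18b +966.443ms=12/5b
17) 8214.765ms=102/5b +483.221ms=6/5b
18) 8697.987ms=108/5b +483.221ms=6/5b
19) 9181.208ms=114/5b +483.221ms=6/5b
Σ=24b of 24 (149bpm 6/8) — PASS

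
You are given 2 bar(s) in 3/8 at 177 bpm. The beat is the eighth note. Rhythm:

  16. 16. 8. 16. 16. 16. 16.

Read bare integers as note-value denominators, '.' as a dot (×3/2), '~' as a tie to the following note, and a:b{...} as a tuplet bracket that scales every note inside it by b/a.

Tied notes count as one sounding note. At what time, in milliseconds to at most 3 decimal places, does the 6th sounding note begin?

note 6 onset = 9/2b = 1525.424ms

1. 0.0ms @ 0 + 254.237ms (3/4)
2. 254.237ms @ 3/4 + 254.237ms (3/4)
3. 508.475ms @ 3/2 + 508.475ms (3/2)
4. 1016.949ms @ 3 + 254.237ms (3/4)
5. 1271.186ms @ 15/4 + 254.237ms (3/4)
6. 1525.424ms @ 9/2 + 254.237ms (3/4)
7. 1779.661ms @ 21/4 + 254.237ms (3/4)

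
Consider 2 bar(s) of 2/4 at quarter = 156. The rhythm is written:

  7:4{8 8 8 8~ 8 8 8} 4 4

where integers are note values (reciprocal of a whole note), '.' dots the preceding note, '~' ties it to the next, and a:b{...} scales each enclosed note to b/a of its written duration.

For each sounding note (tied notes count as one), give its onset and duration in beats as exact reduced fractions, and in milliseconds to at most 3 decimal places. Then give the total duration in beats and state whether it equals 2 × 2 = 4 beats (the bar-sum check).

1) 0.0ms=0b +109.89ms=2/7b
2) 109.89ms=2/7b +109.89ms=2/7b
3) 219.78ms=4/7b +109.89ms=2/7b
4) 329.67ms=6/7b +219.78ms=4/7b
5) 549.451ms=10/7b +109.89ms=2/7b
6) 659.341ms=12/7b +109.89ms=2/7b
7) 769.231ms=2b +384.615ms=1b
8) 1153.846ms=3b +384.615ms=1b
Σ=4b of 4 (156bpm 2/4) — PASS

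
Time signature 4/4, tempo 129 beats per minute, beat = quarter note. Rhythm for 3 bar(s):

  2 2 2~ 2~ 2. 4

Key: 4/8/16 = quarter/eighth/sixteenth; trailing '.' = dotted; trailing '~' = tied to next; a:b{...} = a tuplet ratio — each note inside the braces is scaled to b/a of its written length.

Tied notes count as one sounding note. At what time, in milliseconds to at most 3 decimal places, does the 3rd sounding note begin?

note 3 onset = 4b = 1860.465ms

1. 0.0ms @ 0 + 930.233ms (2)
2. 930.233ms @ 2 + 930.233ms (2)
3. 1860.465ms @ 4 + 3255.814ms (7)
4. 5116.279ms @ 11 + 465.116ms (1)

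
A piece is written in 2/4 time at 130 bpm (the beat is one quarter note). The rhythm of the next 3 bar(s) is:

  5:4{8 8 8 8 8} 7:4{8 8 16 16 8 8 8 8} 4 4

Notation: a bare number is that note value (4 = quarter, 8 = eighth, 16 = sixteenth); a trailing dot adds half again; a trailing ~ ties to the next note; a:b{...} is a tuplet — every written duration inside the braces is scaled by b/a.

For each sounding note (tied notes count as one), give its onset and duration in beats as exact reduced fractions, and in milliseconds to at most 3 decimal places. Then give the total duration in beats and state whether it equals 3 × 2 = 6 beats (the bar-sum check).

1) 0.0ms=0b +184.615ms=2/5b
2) 184.615ms=2/5b +184.615ms=2/5b
3) 369.231ms=4/5b +184.615ms=2/5b
4) 553.846ms=6/5b +184.615ms=2/5b
5) 738.462ms=8/5b +184.615ms=2/5b
6) 923.077ms=2b +131.868ms=2/7b
7) 1054.945ms=16/7b +131.868ms=2/7b
8) 1186.813ms=18/7b +65.934ms=1/7b
9) 1252.747ms=19/7b +65.934ms=1/7b
10) 1318.681ms=20/7b +131.868ms=2/7b
11) 1450.549ms=22/7b +131.868ms=2/7b
12) 1582.418ms=24/7b +131.868ms=2/7b
13) 1714.286ms=26/7b +131.868ms=2/7b
14) 1846.154ms=4b +461.538ms=1b
15) 2307.692ms=5b +461.538ms=1b
Σ=6b of 6 (130bpm 2/4) — PASS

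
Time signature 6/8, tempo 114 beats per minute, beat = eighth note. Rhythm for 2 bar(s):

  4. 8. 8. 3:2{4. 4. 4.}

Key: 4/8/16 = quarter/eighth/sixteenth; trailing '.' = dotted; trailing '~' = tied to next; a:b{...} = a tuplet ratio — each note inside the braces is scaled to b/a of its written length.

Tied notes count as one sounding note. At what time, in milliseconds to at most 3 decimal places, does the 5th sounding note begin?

note 5 onset = 8b = 4210.526ms

1. 0.0ms @ 0 + 1578.947ms (3)
2. 1578.947ms @ 3 + 789.474ms (3/2)
3. 2368.421ms @ 9/2 + 789.474ms (3/2)
4. 3157.895ms @ 6 + 1052.632ms (2)
5. 4210.526ms @ 8 + 1052.632ms (2)
6. 5263.158ms @ 10 + 1052.632ms (2)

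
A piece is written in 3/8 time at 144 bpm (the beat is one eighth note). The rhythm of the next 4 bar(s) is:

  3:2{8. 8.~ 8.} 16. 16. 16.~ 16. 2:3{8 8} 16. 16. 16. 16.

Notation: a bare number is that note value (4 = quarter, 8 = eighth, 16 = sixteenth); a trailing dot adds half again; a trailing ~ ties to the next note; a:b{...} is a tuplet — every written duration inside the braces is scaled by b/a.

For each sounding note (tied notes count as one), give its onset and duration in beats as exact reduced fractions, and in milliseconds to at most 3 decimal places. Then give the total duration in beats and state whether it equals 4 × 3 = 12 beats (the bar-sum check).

1) 0.0ms=0b +416.667ms=1b
2) 416.667ms=1b +833.333ms=2b
3) 1250.0ms=3b +312.5ms=3/4b
4) 1562.5ms=15/4b +312.5ms=3/4b
5) 1875.0ms=9/2b +625.0ms=3/2b
6) 2500.0ms=6b +625.0ms=3/2b
7) 3125.0ms=15/2b +625.0ms=3/2b
8) 3750.0ms=9b +312.5ms=3/4b
9) 4062.5ms=39/4b +312.5ms=3/4b
10) 4375.0ms=21/2b +312.5ms=3/4b
11) 4687.5ms=45/4b +312.5ms=3/4b
Σ=12b of 12 (144bpm 3/8) — PASS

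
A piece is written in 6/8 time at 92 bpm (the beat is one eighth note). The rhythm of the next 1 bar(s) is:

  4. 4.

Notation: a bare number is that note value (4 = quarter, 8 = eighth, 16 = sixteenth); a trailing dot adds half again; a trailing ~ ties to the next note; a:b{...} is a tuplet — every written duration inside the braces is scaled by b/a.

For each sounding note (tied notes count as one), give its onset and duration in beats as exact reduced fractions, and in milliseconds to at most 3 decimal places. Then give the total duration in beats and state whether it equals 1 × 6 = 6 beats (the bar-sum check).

1) 0.0ms=0b +1956.522ms=3b
2) 1956.522ms=3b +1956.522ms=3b
Σ=6b of 6 (92bpm 6/8) — PASS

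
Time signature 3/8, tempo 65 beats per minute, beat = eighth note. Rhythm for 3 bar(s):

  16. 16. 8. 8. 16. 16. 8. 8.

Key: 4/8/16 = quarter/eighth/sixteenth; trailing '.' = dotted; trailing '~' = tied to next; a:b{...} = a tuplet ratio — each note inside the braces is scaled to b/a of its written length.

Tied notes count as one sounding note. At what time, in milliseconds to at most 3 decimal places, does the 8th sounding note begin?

1. 0.0ms @ 0 + 692.308ms (3/4)
2. 692.308ms @ 3/4 + 692.308ms (3/4)
3. 1384.615ms @ 3/2 + 1384.615ms (3/2)
4. 2769.231ms @ 3 + 1384.615ms (3/2)
5. 4153.846ms @ 9/2 + 692.308ms (3/4)
6. 4846.154ms @ 21/4 + 692.308ms (3/4)
7. 5538.462ms @ 6 + 1384.615ms (3/2)
8. 6923.077ms @ 15/2 + 1384.615ms (3/2)

note 8 onset = 15/2b = 6923.077ms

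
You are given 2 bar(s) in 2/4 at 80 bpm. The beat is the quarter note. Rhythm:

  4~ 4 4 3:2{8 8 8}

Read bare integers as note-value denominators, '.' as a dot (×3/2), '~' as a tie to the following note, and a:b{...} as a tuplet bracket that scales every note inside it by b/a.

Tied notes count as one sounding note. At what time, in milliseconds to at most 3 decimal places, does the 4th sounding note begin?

1. 0.0ms @ 0 + 1500.0ms (2)
2. 1500.0ms @ 2 + 750.0ms (1)
3. 2250.0ms @ 3 + 250.0ms (1/3)
4. 2500.0ms @ 10/3 + 250.0ms (1/3)
5. 2750.0ms @ 11/3 + 250.0ms (1/3)

note 4 onset = 10/3b = 2500.0ms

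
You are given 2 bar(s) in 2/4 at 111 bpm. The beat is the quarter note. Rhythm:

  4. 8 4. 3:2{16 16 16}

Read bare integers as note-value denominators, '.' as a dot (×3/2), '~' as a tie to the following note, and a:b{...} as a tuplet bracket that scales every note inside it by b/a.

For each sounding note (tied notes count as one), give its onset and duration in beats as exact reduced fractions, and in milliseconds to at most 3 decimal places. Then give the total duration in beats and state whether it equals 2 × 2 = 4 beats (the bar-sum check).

1) 0.0ms=0b +810.811ms=3/2b
2) 810.811ms=3/2b +270.27ms=1/2b
3) 1081.081ms=2b +810.811ms=3/2b
4) 1891.892ms=7/2b +90.09ms=1/6b
5) 1981.982ms=11/3b +90.09ms=1/6b
6) 2072.072ms=23/6b +90.09ms=1/6b
Σ=4b of 4 (111bpm 2/4) — PASS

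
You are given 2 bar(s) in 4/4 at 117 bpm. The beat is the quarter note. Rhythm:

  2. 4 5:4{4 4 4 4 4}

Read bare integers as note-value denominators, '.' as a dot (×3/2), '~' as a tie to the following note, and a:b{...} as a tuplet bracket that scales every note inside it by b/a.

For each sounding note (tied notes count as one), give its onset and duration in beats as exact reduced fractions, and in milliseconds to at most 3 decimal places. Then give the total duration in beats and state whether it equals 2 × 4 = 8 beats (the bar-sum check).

1) 0.0ms=0b +1538.462ms=3b
2) 1538.462ms=3b +512.821ms=1b
3) 2051.282ms=4b +410.256ms=4/5b
4) 2461.538ms=24/5b +410.256ms=4/5b
5) 2871.795ms=28/5b +410.256ms=4/5b
6) 3282.051ms=32/5b +410.256ms=4/5b
7) 3692.308ms=36/5b +410.256ms=4/5b
Σ=8b of 8 (117bpm 4/4) — PASS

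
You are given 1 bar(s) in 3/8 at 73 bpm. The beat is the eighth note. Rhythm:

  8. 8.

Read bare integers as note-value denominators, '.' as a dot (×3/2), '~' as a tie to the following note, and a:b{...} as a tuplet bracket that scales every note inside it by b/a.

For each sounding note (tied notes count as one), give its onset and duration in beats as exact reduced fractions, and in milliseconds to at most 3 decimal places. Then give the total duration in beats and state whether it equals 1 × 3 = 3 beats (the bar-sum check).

1) 0.0ms=0b +1232.877ms=3/2b
2) 1232.877ms=3/2b +1232.877ms=3/2b
Σ=3b of 3 (73bpm 3/8) — PASS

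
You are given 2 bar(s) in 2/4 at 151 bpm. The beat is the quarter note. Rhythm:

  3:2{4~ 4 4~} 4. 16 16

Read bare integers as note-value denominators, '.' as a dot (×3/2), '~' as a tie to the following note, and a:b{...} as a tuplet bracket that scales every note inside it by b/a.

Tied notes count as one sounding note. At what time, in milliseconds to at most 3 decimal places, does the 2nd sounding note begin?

1. 0.0ms @ 0 + 529.801ms (4/3)
2. 529.801ms @ 4/3 + 860.927ms (13/6)
3. 1390.728ms @ 7/2 + 99.338ms (1/4)
4. 1490.066ms @ 15/4 + 99.338ms (1/4)

note 2 onset = 4/3b = 529.801ms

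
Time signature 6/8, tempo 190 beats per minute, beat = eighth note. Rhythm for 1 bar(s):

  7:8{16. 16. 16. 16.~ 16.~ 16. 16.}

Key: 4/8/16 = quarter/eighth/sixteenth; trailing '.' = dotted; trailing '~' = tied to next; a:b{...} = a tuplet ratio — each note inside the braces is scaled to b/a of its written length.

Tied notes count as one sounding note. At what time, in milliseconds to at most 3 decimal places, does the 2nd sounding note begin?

1. 0.0ms @ 0 + 270.677ms (6/7)
2. 270.677ms @ 6/7 + 270.677ms (6/7)
3. 541.353ms @ 12/7 + 270.677ms (6/7)
4. 812.03ms @ 18/7 + 812.03ms (18/7)
5. 1624.06ms @ 36/7 + 270.677ms (6/7)

note 2 onset = 6/7b = 270.677ms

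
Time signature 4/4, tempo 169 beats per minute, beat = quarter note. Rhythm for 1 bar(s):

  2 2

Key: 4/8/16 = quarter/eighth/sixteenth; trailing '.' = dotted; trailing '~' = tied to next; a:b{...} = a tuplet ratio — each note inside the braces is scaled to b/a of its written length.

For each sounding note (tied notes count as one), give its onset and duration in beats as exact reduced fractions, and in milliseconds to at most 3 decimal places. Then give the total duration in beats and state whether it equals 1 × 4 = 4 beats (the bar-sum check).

1) 0.0ms=0b +710.059ms=2b
2) 710.059ms=2b +710.059ms=2b
Σ=4b of 4 (169bpm 4/4) — PASS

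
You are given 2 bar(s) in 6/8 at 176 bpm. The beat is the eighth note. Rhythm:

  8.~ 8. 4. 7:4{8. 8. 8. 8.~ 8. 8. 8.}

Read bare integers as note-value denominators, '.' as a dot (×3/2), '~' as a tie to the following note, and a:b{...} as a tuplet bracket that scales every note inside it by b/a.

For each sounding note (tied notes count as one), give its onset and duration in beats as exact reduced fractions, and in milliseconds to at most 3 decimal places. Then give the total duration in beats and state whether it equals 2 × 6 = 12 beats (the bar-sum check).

1) 0.0ms=0b +1022.727ms=3b
2) 1022.727ms=3b +1022.727ms=3b
3) 2045.455ms=6b +292.208ms=6/7b
4) 2337.662ms=48/7b +292.208ms=6/7b
5) 2629.87ms=54/7b +292.208ms=6/7b
6) 2922.078ms=60/7b +584.416ms=12/7b
7) 3506.494ms=72/7b +292.208ms=6/7b
8) 3798.701ms=78/7b +292.208ms=6/7b
Σ=12b of 12 (176bpm 6/8) — PASS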